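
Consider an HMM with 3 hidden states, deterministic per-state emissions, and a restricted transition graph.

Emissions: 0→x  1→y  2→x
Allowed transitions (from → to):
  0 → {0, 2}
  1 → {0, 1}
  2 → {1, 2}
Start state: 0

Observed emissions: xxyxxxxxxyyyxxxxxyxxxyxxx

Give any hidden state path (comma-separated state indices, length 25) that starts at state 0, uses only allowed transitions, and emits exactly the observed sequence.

  0: obs=x cand={0,2} pick 0 [start]
  1: obs=x cand={0,2} pick 2 [0->2 ok]
  2: obs=y cand={1} pick 1 [2->1 ok]
  3: obs=x cand={0,2} pick 0 [1->0 ok]
  4: obs=x cand={0,2} pick 0 [0->0 ok]
  5: obs=x cand={0,2} pick 0 [0->0 ok]
  6: obs=x cand={0,2} pick 0 [0->0 ok]
  7: obs=x cand={0,2} pick 0 [0->0 ok]
  8: obs=x cand={0,2} pick 2 [0->2 ok]
  9: obs=y cand={1} pick 1 [2->1 ok]
  10: obs=y cand={1} pick 1 [1->1 ok]
  11: obs=y cand={1} pick 1 [1->1 ok]
  12: obs=x cand={0,2} pick 0 [1->0 ok]
  13: obs=x cand={0,2} pick 0 [0->0 ok]
  14: obs=x cand={0,2} pick 0 [0->0 ok]
  15: obs=x cand={0,2} pick 2 [0->2 ok]
  16: obs=x cand={0,2} pick 2 [2->2 ok]
  17: obs=y cand={1} pick 1 [2->1 ok]
  18: obs=x cand={0,2} pick 0 [1->0 ok]
  19: obs=x cand={0,2} pick 2 [0->2 ok]
  20: obs=x cand={0,2} pick 2 [2->2 ok]
  21: obs=y cand={1} pick 1 [2->1 ok]
  22: obs=x cand={0,2} pick 0 [1->0 ok]
  23: obs=x cand={0,2} pick 0 [0->0 ok]
  24: obs=x cand={0,2} pick 2 [0->2 ok]

0,2,1,0,0,0,0,0,2,1,1,1,0,0,0,2,2,1,0,2,2,1,0,0,2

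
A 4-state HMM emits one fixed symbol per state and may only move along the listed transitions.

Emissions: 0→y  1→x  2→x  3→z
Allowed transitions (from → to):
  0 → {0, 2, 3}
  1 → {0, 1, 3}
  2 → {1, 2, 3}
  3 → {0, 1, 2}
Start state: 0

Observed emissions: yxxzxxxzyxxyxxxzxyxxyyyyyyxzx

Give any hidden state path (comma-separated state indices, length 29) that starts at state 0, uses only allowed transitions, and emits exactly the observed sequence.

0,2,2,3,2,2,1,3,0,2,1,0,2,2,1,3,1,0,2,1,0,0,0,0,0,0,2,3,1

  pos 0: y in {0}, choose 0; start
  pos 1: x in {1,2}, choose 2; 0->2 ok
  pos 2: x in {1,2}, choose 2; 2->2 ok
  pos 3: z in {3}, choose 3; 2->3 ok
  pos 4: x in {1,2}, choose 2; 3->2 ok
  pos 5: x in {1,2}, choose 2; 2->2 ok
  pos 6: x in {1,2}, choose 1; 2->1 ok
  pos 7: z in {3}, choose 3; 1->3 ok
  pos 8: y in {0}, choose 0; 3->0 ok
  pos 9: x in {1,2}, choose 2; 0->2 ok
  pos 10: x in {1,2}, choose 1; 2->1 ok
  pos 11: y in {0}, choose 0; 1->0 ok
  pos 12: x in {1,2}, choose 2; 0->2 ok
  pos 13: x in {1,2}, choose 2; 2->2 ok
  pos 14: x in {1,2}, choose 1; 2->1 ok
  pos 15: z in {3}, choose 3; 1->3 ok
  pos 16: x in {1,2}, choose 1; 3->1 ok
  pos 17: y in {0}, choose 0; 1->0 ok
  pos 18: x in {1,2}, choose 2; 0->2 ok
  pos 19: x in {1,2}, choose 1; 2->1 ok
  pos 20: y in {0}, choose 0; 1->0 ok
  pos 21: y in {0}, choose 0; 0->0 ok
  pos 22: y in {0}, choose 0; 0->0 ok
  pos 23: y in {0}, choose 0; 0->0 ok
  pos 24: y in {0}, choose 0; 0->0 ok
  pos 25: y in {0}, choose 0; 0->0 ok
  pos 26: x in {1,2}, choose 2; 0->2 ok
  pos 27: z in {3}, choose 3; 2->3 ok
  pos 28: x in {1,2}, choose 1; 3->1 ok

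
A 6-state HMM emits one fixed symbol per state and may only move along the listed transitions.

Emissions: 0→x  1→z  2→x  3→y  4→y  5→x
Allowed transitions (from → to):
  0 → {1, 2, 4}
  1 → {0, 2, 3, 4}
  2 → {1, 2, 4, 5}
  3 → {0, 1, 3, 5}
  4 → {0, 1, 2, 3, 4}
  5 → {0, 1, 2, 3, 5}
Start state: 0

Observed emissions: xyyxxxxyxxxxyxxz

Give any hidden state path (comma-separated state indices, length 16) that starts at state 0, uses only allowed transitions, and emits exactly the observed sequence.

0,4,3,0,2,5,2,4,0,2,5,0,4,2,2,1

  [0] x  {0,2,5}  => 0  start
  [1] y  {3,4}  => 4  0->4 ok
  [2] y  {3,4}  => 3  4->3 ok
  [3] x  {0,2,5}  => 0  3->0 ok
  [4] x  {0,2,5}  => 2  0->2 ok
  [5] x  {0,2,5}  => 5  2->5 ok
  [6] x  {0,2,5}  => 2  5->2 ok
  [7] y  {3,4}  => 4  2->4 ok
  [8] x  {0,2,5}  => 0  4->0 ok
  [9] x  {0,2,5}  => 2  0->2 ok
  [10] x  {0,2,5}  => 5  2->5 ok
  [11] x  {0,2,5}  => 0  5->0 ok
  [12] y  {3,4}  => 4  0->4 ok
  [13] x  {0,2,5}  => 2  4->2 ok
  [14] x  {0,2,5}  => 2  2->2 ok
  [15] z  {1}  => 1  2->1 ok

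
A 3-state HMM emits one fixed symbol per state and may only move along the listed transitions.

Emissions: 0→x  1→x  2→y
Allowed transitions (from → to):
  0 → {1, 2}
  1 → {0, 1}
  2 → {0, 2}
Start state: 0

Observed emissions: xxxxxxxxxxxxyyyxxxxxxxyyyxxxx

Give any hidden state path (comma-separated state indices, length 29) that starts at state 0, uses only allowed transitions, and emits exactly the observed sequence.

0,1,1,0,1,0,1,1,0,1,1,0,2,2,2,0,1,1,0,1,1,0,2,2,2,0,1,1,1

  pos 0: x in {0,1}, choose 0; start
  pos 1: x in {0,1}, choose 1; 0->1 ok
  pos 2: x in {0,1}, choose 1; 1->1 ok
  pos 3: x in {0,1}, choose 0; 1->0 ok
  pos 4: x in {0,1}, choose 1; 0->1 ok
  pos 5: x in {0,1}, choose 0; 1->0 ok
  pos 6: x in {0,1}, choose 1; 0->1 ok
  pos 7: x in {0,1}, choose 1; 1->1 ok
  pos 8: x in {0,1}, choose 0; 1->0 ok
  pos 9: x in {0,1}, choose 1; 0->1 ok
  pos 10: x in {0,1}, choose 1; 1->1 ok
  pos 11: x in {0,1}, choose 0; 1->0 ok
  pos 12: y in {2}, choose 2; 0->2 ok
  pos 13: y in {2}, choose 2; 2->2 ok
  pos 14: y in {2}, choose 2; 2->2 ok
  pos 15: x in {0,1}, choose 0; 2->0 ok
  pos 16: x in {0,1}, choose 1; 0->1 ok
  pos 17: x in {0,1}, choose 1; 1->1 ok
  pos 18: x in {0,1}, choose 0; 1->0 ok
  pos 19: x in {0,1}, choose 1; 0->1 ok
  pos 20: x in {0,1}, choose 1; 1->1 ok
  pos 21: x in {0,1}, choose 0; 1->0 ok
  pos 22: y in {2}, choose 2; 0->2 ok
  pos 23: y in {2}, choose 2; 2->2 ok
  pos 24: y in {2}, choose 2; 2->2 ok
  pos 25: x in {0,1}, choose 0; 2->0 ok
  pos 26: x in {0,1}, choose 1; 0->1 ok
  pos 27: x in {0,1}, choose 1; 1->1 ok
  pos 28: x in {0,1}, choose 1; 1->1 ok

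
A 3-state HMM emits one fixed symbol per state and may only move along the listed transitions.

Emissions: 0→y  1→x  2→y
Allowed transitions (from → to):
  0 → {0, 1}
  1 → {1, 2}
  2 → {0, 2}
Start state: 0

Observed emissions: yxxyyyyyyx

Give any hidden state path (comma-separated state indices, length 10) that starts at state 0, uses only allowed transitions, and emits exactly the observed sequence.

0,1,1,2,2,2,0,0,0,1

  [0] y  {0,2}  => 0  start
  [1] x  {1}  => 1  0->1 ok
  [2] x  {1}  => 1  1->1 ok
  [3] y  {0,2}  => 2  1->2 ok
  [4] y  {0,2}  => 2  2->2 ok
  [5] y  {0,2}  => 2  2->2 ok
  [6] y  {0,2}  => 0  2->0 ok
  [7] y  {0,2}  => 0  0->0 ok
  [8] y  {0,2}  => 0  0->0 ok
  [9] x  {1}  => 1  0->1 ok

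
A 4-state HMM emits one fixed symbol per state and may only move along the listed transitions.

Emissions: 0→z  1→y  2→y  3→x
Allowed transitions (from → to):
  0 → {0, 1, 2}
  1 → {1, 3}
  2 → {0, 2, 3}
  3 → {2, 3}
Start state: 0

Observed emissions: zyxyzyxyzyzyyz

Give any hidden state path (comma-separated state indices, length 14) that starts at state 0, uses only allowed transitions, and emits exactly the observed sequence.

  0: obs=z cand={0} pick 0 [start]
  1: obs=y cand={1,2} pick 2 [0->2 ok]
  2: obs=x cand={3} pick 3 [2->3 ok]
  3: obs=y cand={1,2} pick 2 [3->2 ok]
  4: obs=z cand={0} pick 0 [2->0 ok]
  5: obs=y cand={1,2} pick 1 [0->1 ok]
  6: obs=x cand={3} pick 3 [1->3 ok]
  7: obs=y cand={1,2} pick 2 [3->2 ok]
  8: obs=z cand={0} pick 0 [2->0 ok]
  9: obs=y cand={1,2} pick 2 [0->2 ok]
  10: obs=z cand={0} pick 0 [2->0 ok]
  11: obs=y cand={1,2} pick 2 [0->2 ok]
  12: obs=y cand={1,2} pick 2 [2->2 ok]
  13: obs=z cand={0} pick 0 [2->0 ok]

0,2,3,2,0,1,3,2,0,2,0,2,2,0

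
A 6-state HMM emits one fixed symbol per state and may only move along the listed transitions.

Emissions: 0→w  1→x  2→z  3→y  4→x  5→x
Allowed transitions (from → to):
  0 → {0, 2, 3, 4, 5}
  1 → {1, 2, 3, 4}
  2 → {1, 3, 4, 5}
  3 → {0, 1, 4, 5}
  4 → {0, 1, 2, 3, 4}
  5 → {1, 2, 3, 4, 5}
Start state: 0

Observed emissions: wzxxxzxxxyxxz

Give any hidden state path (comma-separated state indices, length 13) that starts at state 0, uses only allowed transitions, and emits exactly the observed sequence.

  t0 'w' -> {0}, take 0 (start)
  t1 'z' -> {2}, take 2 (0->2 ok)
  t2 'x' -> {1,4,5}, take 1 (2->1 ok)
  t3 'x' -> {1,4,5}, take 1 (1->1 ok)
  t4 'x' -> {1,4,5}, take 1 (1->1 ok)
  t5 'z' -> {2}, take 2 (1->2 ok)
  t6 'x' -> {1,4,5}, take 5 (2->5 ok)
  t7 'x' -> {1,4,5}, take 4 (5->4 ok)
  t8 'x' -> {1,4,5}, take 1 (4->1 ok)
  t9 'y' -> {3}, take 3 (1->3 ok)
  t10 'x' -> {1,4,5}, take 1 (3->1 ok)
  t11 'x' -> {1,4,5}, take 1 (1->1 ok)
  t12 'z' -> {2}, take 2 (1->2 ok)

0,2,1,1,1,2,5,4,1,3,1,1,2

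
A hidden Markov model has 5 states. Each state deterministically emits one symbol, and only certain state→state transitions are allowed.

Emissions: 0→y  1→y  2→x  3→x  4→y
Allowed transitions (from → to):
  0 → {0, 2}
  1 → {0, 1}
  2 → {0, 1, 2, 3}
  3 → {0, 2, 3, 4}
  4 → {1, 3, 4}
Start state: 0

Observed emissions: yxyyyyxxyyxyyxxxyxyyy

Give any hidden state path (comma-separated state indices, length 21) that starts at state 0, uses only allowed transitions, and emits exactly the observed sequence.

  [0] y  {0,1,4}  => 0  start
  [1] x  {2,3}  => 2  0->2 ok
  [2] y  {0,1,4}  => 0  2->0 ok
  [3] y  {0,1,4}  => 0  0->0 ok
  [4] y  {0,1,4}  => 0  0->0 ok
  [5] y  {0,1,4}  => 0  0->0 ok
  [6] x  {2,3}  => 2  0->2 ok
  [7] x  {2,3}  => 3  2->3 ok
  [8] y  {0,1,4}  => 4  3->4 ok
  [9] y  {0,1,4}  => 4  4->4 ok
  [10] x  {2,3}  => 3  4->3 ok
  [11] y  {0,1,4}  => 4  3->4 ok
  [12] y  {0,1,4}  => 4  4->4 ok
  [13] x  {2,3}  => 3  4->3 ok
  [14] x  {2,3}  => 2  3->2 ok
  [15] x  {2,3}  => 3  2->3 ok
  [16] y  {0,1,4}  => 0  3->0 ok
  [17] x  {2,3}  => 2  0->2 ok
  [18] y  {0,1,4}  => 1  2->1 ok
  [19] y  {0,1,4}  => 0  1->0 ok
  [20] y  {0,1,4}  => 0  0->0 ok

0,2,0,0,0,0,2,3,4,4,3,4,4,3,2,3,0,2,1,0,0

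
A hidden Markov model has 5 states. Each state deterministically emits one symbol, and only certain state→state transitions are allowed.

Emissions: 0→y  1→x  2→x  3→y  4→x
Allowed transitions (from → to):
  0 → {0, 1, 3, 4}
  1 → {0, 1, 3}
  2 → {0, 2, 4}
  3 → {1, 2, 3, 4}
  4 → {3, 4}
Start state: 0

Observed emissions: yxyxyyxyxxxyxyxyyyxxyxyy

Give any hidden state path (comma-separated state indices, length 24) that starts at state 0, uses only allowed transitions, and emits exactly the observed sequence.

  pos 0: y in {0,3}, choose 0; start
  pos 1: x in {1,2,4}, choose 1; 0->1 ok
  pos 2: y in {0,3}, choose 3; 1->3 ok
  pos 3: x in {1,2,4}, choose 1; 3->1 ok
  pos 4: y in {0,3}, choose 3; 1->3 ok
  pos 5: y in {0,3}, choose 3; 3->3 ok
  pos 6: x in {1,2,4}, choose 2; 3->2 ok
  pos 7: y in {0,3}, choose 0; 2->0 ok
  pos 8: x in {1,2,4}, choose 4; 0->4 ok
  pos 9: x in {1,2,4}, choose 4; 4->4 ok
  pos 10: x in {1,2,4}, choose 4; 4->4 ok
  pos 11: y in {0,3}, choose 3; 4->3 ok
  pos 12: x in {1,2,4}, choose 4; 3->4 ok
  pos 13: y in {0,3}, choose 3; 4->3 ok
  pos 14: x in {1,2,4}, choose 2; 3->2 ok
  pos 15: y in {0,3}, choose 0; 2->0 ok
  pos 16: y in {0,3}, choose 3; 0->3 ok
  pos 17: y in {0,3}, choose 3; 3->3 ok
  pos 18: x in {1,2,4}, choose 2; 3->2 ok
  pos 19: x in {1,2,4}, choose 2; 2->2 ok
  pos 20: y in {0,3}, choose 0; 2->0 ok
  pos 21: x in {1,2,4}, choose 1; 0->1 ok
  pos 22: y in {0,3}, choose 0; 1->0 ok
  pos 23: y in {0,3}, choose 0; 0->0 ok

0,1,3,1,3,3,2,0,4,4,4,3,4,3,2,0,3,3,2,2,0,1,0,0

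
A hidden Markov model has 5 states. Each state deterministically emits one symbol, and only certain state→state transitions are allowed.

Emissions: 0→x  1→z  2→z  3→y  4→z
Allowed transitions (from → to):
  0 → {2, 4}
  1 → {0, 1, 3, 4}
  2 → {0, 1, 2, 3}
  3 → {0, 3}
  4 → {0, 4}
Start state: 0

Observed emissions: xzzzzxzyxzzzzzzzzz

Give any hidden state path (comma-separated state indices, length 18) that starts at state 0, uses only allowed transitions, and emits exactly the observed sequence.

  t0 'x' -> {0}, take 0 (start)
  t1 'z' -> {1,2,4}, take 2 (0->2 ok)
  t2 'z' -> {1,2,4}, take 1 (2->1 ok)
  t3 'z' -> {1,2,4}, take 4 (1->4 ok)
  t4 'z' -> {1,2,4}, take 4 (4->4 ok)
  t5 'x' -> {0}, take 0 (4->0 ok)
  t6 'z' -> {1,2,4}, take 2 (0->2 ok)
  t7 'y' -> {3}, take 3 (2->3 ok)
  t8 'x' -> {0}, take 0 (3->0 ok)
  t9 'z' -> {1,2,4}, take 2 (0->2 ok)
  t10 'z' -> {1,2,4}, take 2 (2->2 ok)
  t11 'z' -> {1,2,4}, take 2 (2->2 ok)
  t12 'z' -> {1,2,4}, take 2 (2->2 ok)
  t13 'z' -> {1,2,4}, take 2 (2->2 ok)
  t14 'z' -> {1,2,4}, take 2 (2->2 ok)
  t15 'z' -> {1,2,4}, take 1 (2->1 ok)
  t16 'z' -> {1,2,4}, take 1 (1->1 ok)
  t17 'z' -> {1,2,4}, take 1 (1->1 ok)

0,2,1,4,4,0,2,3,0,2,2,2,2,2,2,1,1,1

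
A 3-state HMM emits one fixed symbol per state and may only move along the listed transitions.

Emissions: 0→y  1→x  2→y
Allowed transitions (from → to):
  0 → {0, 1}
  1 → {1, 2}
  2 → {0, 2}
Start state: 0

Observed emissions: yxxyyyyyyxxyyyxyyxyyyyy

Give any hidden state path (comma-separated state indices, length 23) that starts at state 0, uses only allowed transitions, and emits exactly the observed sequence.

0,1,1,2,2,2,2,2,0,1,1,2,2,0,1,2,0,1,2,2,2,0,0

  t0 'y' -> {0,2}, take 0 (start)
  t1 'x' -> {1}, take 1 (0->1 ok)
  t2 'x' -> {1}, take 1 (1->1 ok)
  t3 'y' -> {0,2}, take 2 (1->2 ok)
  t4 'y' -> {0,2}, take 2 (2->2 ok)
  t5 'y' -> {0,2}, take 2 (2->2 ok)
  t6 'y' -> {0,2}, take 2 (2->2 ok)
  t7 'y' -> {0,2}, take 2 (2->2 ok)
  t8 'y' -> {0,2}, take 0 (2->0 ok)
  t9 'x' -> {1}, take 1 (0->1 ok)
  t10 'x' -> {1}, take 1 (1->1 ok)
  t11 'y' -> {0,2}, take 2 (1->2 ok)
  t12 'y' -> {0,2}, take 2 (2->2 ok)
  t13 'y' -> {0,2}, take 0 (2->0 ok)
  t14 'x' -> {1}, take 1 (0->1 ok)
  t15 'y' -> {0,2}, take 2 (1->2 ok)
  t16 'y' -> {0,2}, take 0 (2->0 ok)
  t17 'x' -> {1}, take 1 (0->1 ok)
  t18 'y' -> {0,2}, take 2 (1->2 ok)
  t19 'y' -> {0,2}, take 2 (2->2 ok)
  t20 'y' -> {0,2}, take 2 (2->2 ok)
  t21 'y' -> {0,2}, take 0 (2->0 ok)
  t22 'y' -> {0,2}, take 0 (0->0 ok)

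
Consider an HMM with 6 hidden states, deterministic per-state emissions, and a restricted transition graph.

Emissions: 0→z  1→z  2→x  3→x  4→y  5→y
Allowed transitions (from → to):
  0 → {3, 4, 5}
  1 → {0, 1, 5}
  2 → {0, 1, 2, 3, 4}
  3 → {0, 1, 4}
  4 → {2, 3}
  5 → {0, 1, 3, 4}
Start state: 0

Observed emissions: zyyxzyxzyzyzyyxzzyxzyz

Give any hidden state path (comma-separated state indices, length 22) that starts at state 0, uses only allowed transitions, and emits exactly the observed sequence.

  t0 'z' -> {0,1}, take 0 (start)
  t1 'y' -> {4,5}, take 5 (0->5 ok)
  t2 'y' -> {4,5}, take 4 (5->4 ok)
  t3 'x' -> {2,3}, take 3 (4->3 ok)
  t4 'z' -> {0,1}, take 1 (3->1 ok)
  t5 'y' -> {4,5}, take 5 (1->5 ok)
  t6 'x' -> {2,3}, take 3 (5->3 ok)
  t7 'z' -> {0,1}, take 1 (3->1 ok)
  t8 'y' -> {4,5}, take 5 (1->5 ok)
  t9 'z' -> {0,1}, take 0 (5->0 ok)
  t10 'y' -> {4,5}, take 5 (0->5 ok)
  t11 'z' -> {0,1}, take 0 (5->0 ok)
  t12 'y' -> {4,5}, take 5 (0->5 ok)
  t13 'y' -> {4,5}, take 4 (5->4 ok)
  t14 'x' -> {2,3}, take 3 (4->3 ok)
  t15 'z' -> {0,1}, take 1 (3->1 ok)
  t16 'z' -> {0,1}, take 0 (1->0 ok)
  t17 'y' -> {4,5}, take 5 (0->5 ok)
  t18 'x' -> {2,3}, take 3 (5->3 ok)
  t19 'z' -> {0,1}, take 1 (3->1 ok)
  t20 'y' -> {4,5}, take 5 (1->5 ok)
  t21 'z' -> {0,1}, take 0 (5->0 ok)

0,5,4,3,1,5,3,1,5,0,5,0,5,4,3,1,0,5,3,1,5,0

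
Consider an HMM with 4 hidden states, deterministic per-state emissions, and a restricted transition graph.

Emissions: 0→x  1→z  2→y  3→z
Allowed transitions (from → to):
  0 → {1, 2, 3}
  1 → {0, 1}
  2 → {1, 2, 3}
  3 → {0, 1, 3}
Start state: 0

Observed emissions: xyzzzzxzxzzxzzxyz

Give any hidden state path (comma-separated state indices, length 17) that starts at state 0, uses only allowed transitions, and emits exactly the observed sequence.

  0: obs=x cand={0} pick 0 [start]
  1: obs=y cand={2} pick 2 [0->2 ok]
  2: obs=z cand={1,3} pick 3 [2->3 ok]
  3: obs=z cand={1,3} pick 1 [3->1 ok]
  4: obs=z cand={1,3} pick 1 [1->1 ok]
  5: obs=z cand={1,3} pick 1 [1->1 ok]
  6: obs=x cand={0} pick 0 [1->0 ok]
  7: obs=z cand={1,3} pick 1 [0->1 ok]
  8: obs=x cand={0} pick 0 [1->0 ok]
  9: obs=z cand={1,3} pick 1 [0->1 ok]
  10: obs=z cand={1,3} pick 1 [1->1 ok]
  11: obs=x cand={0} pick 0 [1->0 ok]
  12: obs=z cand={1,3} pick 1 [0->1 ok]
  13: obs=z cand={1,3} pick 1 [1->1 ok]
  14: obs=x cand={0} pick 0 [1->0 ok]
  15: obs=y cand={2} pick 2 [0->2 ok]
  16: obs=z cand={1,3} pick 3 [2->3 ok]

0,2,3,1,1,1,0,1,0,1,1,0,1,1,0,2,3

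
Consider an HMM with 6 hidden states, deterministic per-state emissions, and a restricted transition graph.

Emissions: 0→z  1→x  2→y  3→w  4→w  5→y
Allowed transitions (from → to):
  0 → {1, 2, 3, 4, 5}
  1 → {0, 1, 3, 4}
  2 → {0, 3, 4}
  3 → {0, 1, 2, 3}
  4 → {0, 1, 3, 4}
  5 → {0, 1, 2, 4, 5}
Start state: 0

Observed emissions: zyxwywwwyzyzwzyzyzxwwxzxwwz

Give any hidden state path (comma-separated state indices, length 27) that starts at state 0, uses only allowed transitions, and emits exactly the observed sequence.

0,5,1,3,2,3,3,3,2,0,5,0,3,0,5,0,2,0,1,3,3,1,0,1,4,3,0

  t0 'z' -> {0}, take 0 (start)
  t1 'y' -> {2,5}, take 5 (0->5 ok)
  t2 'x' -> {1}, take 1 (5->1 ok)
  t3 'w' -> {3,4}, take 3 (1->3 ok)
  t4 'y' -> {2,5}, take 2 (3->2 ok)
  t5 'w' -> {3,4}, take 3 (2->3 ok)
  t6 'w' -> {3,4}, take 3 (3->3 ok)
  t7 'w' -> {3,4}, take 3 (3->3 ok)
  t8 'y' -> {2,5}, take 2 (3->2 ok)
  t9 'z' -> {0}, take 0 (2->0 ok)
  t10 'y' -> {2,5}, take 5 (0->5 ok)
  t11 'z' -> {0}, take 0 (5->0 ok)
  t12 'w' -> {3,4}, take 3 (0->3 ok)
  t13 'z' -> {0}, take 0 (3->0 ok)
  t14 'y' -> {2,5}, take 5 (0->5 ok)
  t15 'z' -> {0}, take 0 (5->0 ok)
  t16 'y' -> {2,5}, take 2 (0->2 ok)
  t17 'z' -> {0}, take 0 (2->0 ok)
  t18 'x' -> {1}, take 1 (0->1 ok)
  t19 'w' -> {3,4}, take 3 (1->3 ok)
  t20 'w' -> {3,4}, take 3 (3->3 ok)
  t21 'x' -> {1}, take 1 (3->1 ok)
  t22 'z' -> {0}, take 0 (1->0 ok)
  t23 'x' -> {1}, take 1 (0->1 ok)
  t24 'w' -> {3,4}, take 4 (1->4 ok)
  t25 'w' -> {3,4}, take 3 (4->3 ok)
  t26 'z' -> {0}, take 0 (3->0 ok)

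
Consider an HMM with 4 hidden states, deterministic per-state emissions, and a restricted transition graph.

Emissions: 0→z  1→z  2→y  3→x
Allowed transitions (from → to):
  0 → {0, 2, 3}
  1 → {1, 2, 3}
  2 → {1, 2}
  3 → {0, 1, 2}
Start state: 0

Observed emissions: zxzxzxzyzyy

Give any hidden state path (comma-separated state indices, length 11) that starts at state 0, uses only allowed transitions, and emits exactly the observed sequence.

  pos 0: z in {0,1}, choose 0; start
  pos 1: x in {3}, choose 3; 0->3 ok
  pos 2: z in {0,1}, choose 1; 3->1 ok
  pos 3: x in {3}, choose 3; 1->3 ok
  pos 4: z in {0,1}, choose 1; 3->1 ok
  pos 5: x in {3}, choose 3; 1->3 ok
  pos 6: z in {0,1}, choose 0; 3->0 ok
  pos 7: y in {2}, choose 2; 0->2 ok
  pos 8: z in {0,1}, choose 1; 2->1 ok
  pos 9: y in {2}, choose 2; 1->2 ok
  pos 10: y in {2}, choose 2; 2->2 ok

0,3,1,3,1,3,0,2,1,2,2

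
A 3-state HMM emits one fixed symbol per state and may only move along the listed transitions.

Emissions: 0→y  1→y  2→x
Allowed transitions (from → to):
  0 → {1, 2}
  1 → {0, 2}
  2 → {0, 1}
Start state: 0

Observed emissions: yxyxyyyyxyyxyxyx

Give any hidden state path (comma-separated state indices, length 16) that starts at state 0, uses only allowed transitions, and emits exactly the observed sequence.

  0: obs=y cand={0,1} pick 0 [start]
  1: obs=x cand={2} pick 2 [0->2 ok]
  2: obs=y cand={0,1} pick 1 [2->1 ok]
  3: obs=x cand={2} pick 2 [1->2 ok]
  4: obs=y cand={0,1} pick 1 [2->1 ok]
  5: obs=y cand={0,1} pick 0 [1->0 ok]
  6: obs=y cand={0,1} pick 1 [0->1 ok]
  7: obs=y cand={0,1} pick 0 [1->0 ok]
  8: obs=x cand={2} pick 2 [0->2 ok]
  9: obs=y cand={0,1} pick 0 [2->0 ok]
  10: obs=y cand={0,1} pick 1 [0->1 ok]
  11: obs=x cand={2} pick 2 [1->2 ok]
  12: obs=y cand={0,1} pick 0 [2->0 ok]
  13: obs=x cand={2} pick 2 [0->2 ok]
  14: obs=y cand={0,1} pick 0 [2->0 ok]
  15: obs=x cand={2} pick 2 [0->2 ok]

0,2,1,2,1,0,1,0,2,0,1,2,0,2,0,2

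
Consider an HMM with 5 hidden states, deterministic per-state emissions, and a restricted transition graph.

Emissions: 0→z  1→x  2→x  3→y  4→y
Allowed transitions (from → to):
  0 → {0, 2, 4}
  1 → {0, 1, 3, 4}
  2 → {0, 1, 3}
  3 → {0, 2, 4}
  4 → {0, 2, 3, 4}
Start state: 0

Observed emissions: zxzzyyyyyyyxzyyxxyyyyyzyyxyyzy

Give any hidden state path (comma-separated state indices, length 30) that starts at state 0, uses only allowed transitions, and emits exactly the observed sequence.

0,2,0,0,4,4,4,3,4,4,4,2,0,4,3,2,1,3,4,3,4,4,0,4,3,2,3,4,0,4

  t0 'z' -> {0}, take 0 (start)
  t1 'x' -> {1,2}, take 2 (0->2 ok)
  t2 'z' -> {0}, take 0 (2->0 ok)
  t3 'z' -> {0}, take 0 (0->0 ok)
  t4 'y' -> {3,4}, take 4 (0->4 ok)
  t5 'y' -> {3,4}, take 4 (4->4 ok)
  t6 'y' -> {3,4}, take 4 (4->4 ok)
  t7 'y' -> {3,4}, take 3 (4->3 ok)
  t8 'y' -> {3,4}, take 4 (3->4 ok)
  t9 'y' -> {3,4}, take 4 (4->4 ok)
  t10 'y' -> {3,4}, take 4 (4->4 ok)
  t11 'x' -> {1,2}, take 2 (4->2 ok)
  t12 'z' -> {0}, take 0 (2->0 ok)
  t13 'y' -> {3,4}, take 4 (0->4 ok)
  t14 'y' -> {3,4}, take 3 (4->3 ok)
  t15 'x' -> {1,2}, take 2 (3->2 ok)
  t16 'x' -> {1,2}, take 1 (2->1 ok)
  t17 'y' -> {3,4}, take 3 (1->3 ok)
  t18 'y' -> {3,4}, take 4 (3->4 ok)
  t19 'y' -> {3,4}, take 3 (4->3 ok)
  t20 'y' -> {3,4}, take 4 (3->4 ok)
  t21 'y' -> {3,4}, take 4 (4->4 ok)
  t22 'z' -> {0}, take 0 (4->0 ok)
  t23 'y' -> {3,4}, take 4 (0->4 ok)
  t24 'y' -> {3,4}, take 3 (4->3 ok)
  t25 'x' -> {1,2}, take 2 (3->2 ok)
  t26 'y' -> {3,4}, take 3 (2->3 ok)
  t27 'y' -> {3,4}, take 4 (3->4 ok)
  t28 'z' -> {0}, take 0 (4->0 ok)
  t29 'y' -> {3,4}, take 4 (0->4 ok)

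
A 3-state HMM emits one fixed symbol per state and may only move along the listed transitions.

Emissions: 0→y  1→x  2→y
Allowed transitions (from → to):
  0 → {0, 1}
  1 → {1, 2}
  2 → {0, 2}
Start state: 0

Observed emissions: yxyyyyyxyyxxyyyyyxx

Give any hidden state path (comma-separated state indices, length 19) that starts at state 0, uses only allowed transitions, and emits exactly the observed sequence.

0,1,2,2,2,0,0,1,2,0,1,1,2,2,2,0,0,1,1

  [0] y  {0,2}  => 0  start
  [1] x  {1}  => 1  0->1 ok
  [2] y  {0,2}  => 2  1->2 ok
  [3] y  {0,2}  => 2  2->2 ok
  [4] y  {0,2}  => 2  2->2 ok
  [5] y  {0,2}  => 0  2->0 ok
  [6] y  {0,2}  => 0  0->0 ok
  [7] x  {1}  => 1  0->1 ok
  [8] y  {0,2}  => 2  1->2 ok
  [9] y  {0,2}  => 0  2->0 ok
  [10] x  {1}  => 1  0->1 ok
  [11] x  {1}  => 1  1->1 ok
  [12] y  {0,2}  => 2  1->2 ok
  [13] y  {0,2}  => 2  2->2 ok
  [14] y  {0,2}  => 2  2->2 ok
  [15] y  {0,2}  => 0  2->0 ok
  [16] y  {0,2}  => 0  0->0 ok
  [17] x  {1}  => 1  0->1 ok
  [18] x  {1}  => 1  1->1 ok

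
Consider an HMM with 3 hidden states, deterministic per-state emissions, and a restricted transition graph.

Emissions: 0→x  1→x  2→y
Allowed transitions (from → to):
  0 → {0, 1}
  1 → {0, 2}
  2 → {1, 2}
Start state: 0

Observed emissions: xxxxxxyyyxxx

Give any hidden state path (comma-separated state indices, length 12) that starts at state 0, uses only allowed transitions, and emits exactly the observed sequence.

0,0,0,1,0,1,2,2,2,1,0,1

  0: obs=x cand={0,1} pick 0 [start]
  1: obs=x cand={0,1} pick 0 [0->0 ok]
  2: obs=x cand={0,1} pick 0 [0->0 ok]
  3: obs=x cand={0,1} pick 1 [0->1 ok]
  4: obs=x cand={0,1} pick 0 [1->0 ok]
  5: obs=x cand={0,1} pick 1 [0->1 ok]
  6: obs=y cand={2} pick 2 [1->2 ok]
  7: obs=y cand={2} pick 2 [2->2 ok]
  8: obs=y cand={2} pick 2 [2->2 ok]
  9: obs=x cand={0,1} pick 1 [2->1 ok]
  10: obs=x cand={0,1} pick 0 [1->0 ok]
  11: obs=x cand={0,1} pick 1 [0->1 ok]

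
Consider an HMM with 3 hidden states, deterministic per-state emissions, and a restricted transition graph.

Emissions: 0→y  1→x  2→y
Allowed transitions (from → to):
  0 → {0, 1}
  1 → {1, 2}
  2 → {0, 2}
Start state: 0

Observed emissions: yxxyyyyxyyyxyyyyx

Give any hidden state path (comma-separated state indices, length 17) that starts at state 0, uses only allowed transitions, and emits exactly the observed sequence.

  [0] y  {0,2}  => 0  start
  [1] x  {1}  => 1  0->1 ok
  [2] x  {1}  => 1  1->1 ok
  [3] y  {0,2}  => 2  1->2 ok
  [4] y  {0,2}  => 2  2->2 ok
  [5] y  {0,2}  => 2  2->2 ok
  [6] y  {0,2}  => 0  2->0 ok
  [7] x  {1}  => 1  0->1 ok
  [8] y  {0,2}  => 2  1->2 ok
  [9] y  {0,2}  => 2  2->2 ok
  [10] y  {0,2}  => 0  2->0 ok
  [11] x  {1}  => 1  0->1 ok
  [12] y  {0,2}  => 2  1->2 ok
  [13] y  {0,2}  => 0  2->0 ok
  [14] y  {0,2}  => 0  0->0 ok
  [15] y  {0,2}  => 0  0->0 ok
  [16] x  {1}  => 1  0->1 ok

0,1,1,2,2,2,0,1,2,2,0,1,2,0,0,0,1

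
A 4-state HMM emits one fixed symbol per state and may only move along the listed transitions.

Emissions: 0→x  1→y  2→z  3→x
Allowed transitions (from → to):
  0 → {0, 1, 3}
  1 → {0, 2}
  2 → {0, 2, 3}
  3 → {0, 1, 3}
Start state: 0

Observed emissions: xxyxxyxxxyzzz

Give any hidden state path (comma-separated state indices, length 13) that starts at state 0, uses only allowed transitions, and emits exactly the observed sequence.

  0: obs=x cand={0,3} pick 0 [start]
  1: obs=x cand={0,3} pick 0 [0->0 ok]
  2: obs=y cand={1} pick 1 [0->1 ok]
  3: obs=x cand={0,3} pick 0 [1->0 ok]
  4: obs=x cand={0,3} pick 0 [0->0 ok]
  5: obs=y cand={1} pick 1 [0->1 ok]
  6: obs=x cand={0,3} pick 0 [1->0 ok]
  7: obs=x cand={0,3} pick 3 [0->3 ok]
  8: obs=x cand={0,3} pick 3 [3->3 ok]
  9: obs=y cand={1} pick 1 [3->1 ok]
  10: obs=z cand={2} pick 2 [1->2 ok]
  11: obs=z cand={2} pick 2 [2->2 ok]
  12: obs=z cand={2} pick 2 [2->2 ok]

0,0,1,0,0,1,0,3,3,1,2,2,2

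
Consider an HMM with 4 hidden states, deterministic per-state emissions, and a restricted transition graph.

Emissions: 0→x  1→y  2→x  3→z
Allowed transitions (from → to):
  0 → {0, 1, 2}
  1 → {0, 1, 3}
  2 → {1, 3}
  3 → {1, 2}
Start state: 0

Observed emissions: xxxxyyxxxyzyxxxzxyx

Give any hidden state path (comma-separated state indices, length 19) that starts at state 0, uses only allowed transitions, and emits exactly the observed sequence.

0,0,0,2,1,1,0,0,0,1,3,1,0,0,2,3,2,1,0

  t0 'x' -> {0,2}, take 0 (start)
  t1 'x' -> {0,2}, take 0 (0->0 ok)
  t2 'x' -> {0,2}, take 0 (0->0 ok)
  t3 'x' -> {0,2}, take 2 (0->2 ok)
  t4 'y' -> {1}, take 1 (2->1 ok)
  t5 'y' -> {1}, take 1 (1->1 ok)
  t6 'x' -> {0,2}, take 0 (1->0 ok)
  t7 'x' -> {0,2}, take 0 (0->0 ok)
  t8 'x' -> {0,2}, take 0 (0->0 ok)
  t9 'y' -> {1}, take 1 (0->1 ok)
  t10 'z' -> {3}, take 3 (1->3 ok)
  t11 'y' -> {1}, take 1 (3->1 ok)
  t12 'x' -> {0,2}, take 0 (1->0 ok)
  t13 'x' -> {0,2}, take 0 (0->0 ok)
  t14 'x' -> {0,2}, take 2 (0->2 ok)
  t15 'z' -> {3}, take 3 (2->3 ok)
  t16 'x' -> {0,2}, take 2 (3->2 ok)
  t17 'y' -> {1}, take 1 (2->1 ok)
  t18 'x' -> {0,2}, take 0 (1->0 ok)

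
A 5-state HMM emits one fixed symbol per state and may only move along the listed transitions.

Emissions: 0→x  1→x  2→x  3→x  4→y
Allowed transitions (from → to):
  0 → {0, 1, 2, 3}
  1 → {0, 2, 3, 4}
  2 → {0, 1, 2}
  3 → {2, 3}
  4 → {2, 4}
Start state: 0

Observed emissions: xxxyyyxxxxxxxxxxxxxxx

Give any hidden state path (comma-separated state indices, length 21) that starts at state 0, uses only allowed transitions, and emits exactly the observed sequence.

  0: obs=x cand={0,1,2,3} pick 0 [start]
  1: obs=x cand={0,1,2,3} pick 2 [0->2 ok]
  2: obs=x cand={0,1,2,3} pick 1 [2->1 ok]
  3: obs=y cand={4} pick 4 [1->4 ok]
  4: obs=y cand={4} pick 4 [4->4 ok]
  5: obs=y cand={4} pick 4 [4->4 ok]
  6: obs=x cand={0,1,2,3} pick 2 [4->2 ok]
  7: obs=x cand={0,1,2,3} pick 2 [2->2 ok]
  8: obs=x cand={0,1,2,3} pick 2 [2->2 ok]
  9: obs=x cand={0,1,2,3} pick 0 [2->0 ok]
  10: obs=x cand={0,1,2,3} pick 2 [0->2 ok]
  11: obs=x cand={0,1,2,3} pick 0 [2->0 ok]
  12: obs=x cand={0,1,2,3} pick 0 [0->0 ok]
  13: obs=x cand={0,1,2,3} pick 3 [0->3 ok]
  14: obs=x cand={0,1,2,3} pick 2 [3->2 ok]
  15: obs=x cand={0,1,2,3} pick 0 [2->0 ok]
  16: obs=x cand={0,1,2,3} pick 0 [0->0 ok]
  17: obs=x cand={0,1,2,3} pick 0 [0->0 ok]
  18: obs=x cand={0,1,2,3} pick 2 [0->2 ok]
  19: obs=x cand={0,1,2,3} pick 0 [2->0 ok]
  20: obs=x cand={0,1,2,3} pick 2 [0->2 ok]

0,2,1,4,4,4,2,2,2,0,2,0,0,3,2,0,0,0,2,0,2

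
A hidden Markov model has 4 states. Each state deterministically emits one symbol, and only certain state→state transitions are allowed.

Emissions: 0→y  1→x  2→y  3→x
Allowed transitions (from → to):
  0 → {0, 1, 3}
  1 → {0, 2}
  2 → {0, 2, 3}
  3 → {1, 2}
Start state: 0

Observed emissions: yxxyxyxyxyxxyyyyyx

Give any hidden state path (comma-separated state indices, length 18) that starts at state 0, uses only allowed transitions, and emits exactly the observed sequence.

0,3,1,0,3,2,3,2,3,2,3,1,2,2,2,0,0,1

  pos 0: y in {0,2}, choose 0; start
  pos 1: x in {1,3}, choose 3; 0->3 ok
  pos 2: x in {1,3}, choose 1; 3->1 ok
  pos 3: y in {0,2}, choose 0; 1->0 ok
  pos 4: x in {1,3}, choose 3; 0->3 ok
  pos 5: y in {0,2}, choose 2; 3->2 ok
  pos 6: x in {1,3}, choose 3; 2->3 ok
  pos 7: y in {0,2}, choose 2; 3->2 ok
  pos 8: x in {1,3}, choose 3; 2->3 ok
  pos 9: y in {0,2}, choose 2; 3->2 ok
  pos 10: x in {1,3}, choose 3; 2->3 ok
  pos 11: x in {1,3}, choose 1; 3->1 ok
  pos 12: y in {0,2}, choose 2; 1->2 ok
  pos 13: y in {0,2}, choose 2; 2->2 ok
  pos 14: y in {0,2}, choose 2; 2->2 ok
  pos 15: y in {0,2}, choose 0; 2->0 ok
  pos 16: y in {0,2}, choose 0; 0->0 ok
  pos 17: x in {1,3}, choose 1; 0->1 ok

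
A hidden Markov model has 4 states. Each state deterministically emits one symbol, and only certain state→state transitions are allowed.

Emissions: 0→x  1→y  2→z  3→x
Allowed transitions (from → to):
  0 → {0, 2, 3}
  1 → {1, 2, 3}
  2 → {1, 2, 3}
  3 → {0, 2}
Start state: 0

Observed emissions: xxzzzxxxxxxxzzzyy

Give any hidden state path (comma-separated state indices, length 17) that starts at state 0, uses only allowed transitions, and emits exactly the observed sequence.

  0: obs=x cand={0,3} pick 0 [start]
  1: obs=x cand={0,3} pick 3 [0->3 ok]
  2: obs=z cand={2} pick 2 [3->2 ok]
  3: obs=z cand={2} pick 2 [2->2 ok]
  4: obs=z cand={2} pick 2 [2->2 ok]
  5: obs=x cand={0,3} pick 3 [2->3 ok]
  6: obs=x cand={0,3} pick 0 [3->0 ok]
  7: obs=x cand={0,3} pick 0 [0->0 ok]
  8: obs=x cand={0,3} pick 3 [0->3 ok]
  9: obs=x cand={0,3} pick 0 [3->0 ok]
  10: obs=x cand={0,3} pick 0 [0->0 ok]
  11: obs=x cand={0,3} pick 0 [0->0 ok]
  12: obs=z cand={2} pick 2 [0->2 ok]
  13: obs=z cand={2} pick 2 [2->2 ok]
  14: obs=z cand={2} pick 2 [2->2 ok]
  15: obs=y cand={1} pick 1 [2->1 ok]
  16: obs=y cand={1} pick 1 [1->1 ok]

0,3,2,2,2,3,0,0,3,0,0,0,2,2,2,1,1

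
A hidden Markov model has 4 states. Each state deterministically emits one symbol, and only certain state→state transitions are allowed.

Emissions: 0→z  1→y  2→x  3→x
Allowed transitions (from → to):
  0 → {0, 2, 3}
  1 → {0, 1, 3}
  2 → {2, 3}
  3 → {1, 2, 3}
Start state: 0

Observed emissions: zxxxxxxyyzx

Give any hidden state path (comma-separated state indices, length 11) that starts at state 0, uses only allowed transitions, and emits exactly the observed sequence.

0,3,2,2,2,2,3,1,1,0,3

  [0] z  {0}  => 0  start
  [1] x  {2,3}  => 3  0->3 ok
  [2] x  {2,3}  => 2  3->2 ok
  [3] x  {2,3}  => 2  2->2 ok
  [4] x  {2,3}  => 2  2->2 ok
  [5] x  {2,3}  => 2  2->2 ok
  [6] x  {2,3}  => 3  2->3 ok
  [7] y  {1}  => 1  3->1 ok
  [8] y  {1}  => 1  1->1 ok
  [9] z  {0}  => 0  1->0 ok
  [10] x  {2,3}  => 3  0->3 ok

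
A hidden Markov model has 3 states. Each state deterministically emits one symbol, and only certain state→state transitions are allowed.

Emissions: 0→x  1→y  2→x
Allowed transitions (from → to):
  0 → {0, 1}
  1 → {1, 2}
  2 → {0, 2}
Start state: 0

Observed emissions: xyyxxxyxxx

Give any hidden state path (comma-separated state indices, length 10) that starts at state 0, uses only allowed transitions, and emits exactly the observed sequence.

  pos 0: x in {0,2}, choose 0; start
  pos 1: y in {1}, choose 1; 0->1 ok
  pos 2: y in {1}, choose 1; 1->1 ok
  pos 3: x in {0,2}, choose 2; 1->2 ok
  pos 4: x in {0,2}, choose 2; 2->2 ok
  pos 5: x in {0,2}, choose 0; 2->0 ok
  pos 6: y in {1}, choose 1; 0->1 ok
  pos 7: x in {0,2}, choose 2; 1->2 ok
  pos 8: x in {0,2}, choose 2; 2->2 ok
  pos 9: x in {0,2}, choose 0; 2->0 ok

0,1,1,2,2,0,1,2,2,0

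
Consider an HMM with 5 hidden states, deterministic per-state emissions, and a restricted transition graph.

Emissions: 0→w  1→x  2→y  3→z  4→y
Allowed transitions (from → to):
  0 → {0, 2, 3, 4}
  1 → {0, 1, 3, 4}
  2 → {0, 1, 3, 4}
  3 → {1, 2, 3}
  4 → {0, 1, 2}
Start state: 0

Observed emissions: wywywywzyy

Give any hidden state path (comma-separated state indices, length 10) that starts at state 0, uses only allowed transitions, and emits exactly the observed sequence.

  0: obs=w cand={0} pick 0 [start]
  1: obs=y cand={2,4} pick 4 [0->4 ok]
  2: obs=w cand={0} pick 0 [4->0 ok]
  3: obs=y cand={2,4} pick 2 [0->2 ok]
  4: obs=w cand={0} pick 0 [2->0 ok]
  5: obs=y cand={2,4} pick 4 [0->4 ok]
  6: obs=w cand={0} pick 0 [4->0 ok]
  7: obs=z cand={3} pick 3 [0->3 ok]
  8: obs=y cand={2,4} pick 2 [3->2 ok]
  9: obs=y cand={2,4} pick 4 [2->4 ok]

0,4,0,2,0,4,0,3,2,4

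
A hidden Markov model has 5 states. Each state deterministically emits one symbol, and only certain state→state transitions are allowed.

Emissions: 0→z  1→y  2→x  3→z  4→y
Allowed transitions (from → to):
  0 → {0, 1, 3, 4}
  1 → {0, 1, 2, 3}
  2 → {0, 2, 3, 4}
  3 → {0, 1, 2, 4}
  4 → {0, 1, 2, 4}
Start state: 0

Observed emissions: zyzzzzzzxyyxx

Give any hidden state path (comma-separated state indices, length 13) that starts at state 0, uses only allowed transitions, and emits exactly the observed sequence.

0,4,0,0,3,0,0,3,2,4,1,2,2

  pos 0: z in {0,3}, choose 0; start
  pos 1: y in {1,4}, choose 4; 0->4 ok
  pos 2: z in {0,3}, choose 0; 4->0 ok
  pos 3: z in {0,3}, choose 0; 0->0 ok
  pos 4: z in {0,3}, choose 3; 0->3 ok
  pos 5: z in {0,3}, choose 0; 3->0 ok
  pos 6: z in {0,3}, choose 0; 0->0 ok
  pos 7: z in {0,3}, choose 3; 0->3 ok
  pos 8: x in {2}, choose 2; 3->2 ok
  pos 9: y in {1,4}, choose 4; 2->4 ok
  pos 10: y in {1,4}, choose 1; 4->1 ok
  pos 11: x in {2}, choose 2; 1->2 ok
  pos 12: x in {2}, choose 2; 2->2 ok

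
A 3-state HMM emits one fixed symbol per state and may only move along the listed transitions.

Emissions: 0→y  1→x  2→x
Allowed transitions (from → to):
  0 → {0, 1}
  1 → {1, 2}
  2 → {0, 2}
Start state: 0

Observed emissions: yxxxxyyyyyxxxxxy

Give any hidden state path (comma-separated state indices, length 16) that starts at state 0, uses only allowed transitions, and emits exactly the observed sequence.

  [0] y  {0}  => 0  start
  [1] x  {1,2}  => 1  0->1 ok
  [2] x  {1,2}  => 1  1->1 ok
  [3] x  {1,2}  => 1  1->1 ok
  [4] x  {1,2}  => 2  1->2 ok
  [5] y  {0}  => 0  2->0 ok
  [6] y  {0}  => 0  0->0 ok
  [7] y  {0}  => 0  0->0 ok
  [8] y  {0}  => 0  0->0 ok
  [9] y  {0}  => 0  0->0 ok
  [10] x  {1,2}  => 1  0->1 ok
  [11] x  {1,2}  => 1  1->1 ok
  [12] x  {1,2}  => 2  1->2 ok
  [13] x  {1,2}  => 2  2->2 ok
  [14] x  {1,2}  => 2  2->2 ok
  [15] y  {0}  => 0  2->0 ok

0,1,1,1,2,0,0,0,0,0,1,1,2,2,2,0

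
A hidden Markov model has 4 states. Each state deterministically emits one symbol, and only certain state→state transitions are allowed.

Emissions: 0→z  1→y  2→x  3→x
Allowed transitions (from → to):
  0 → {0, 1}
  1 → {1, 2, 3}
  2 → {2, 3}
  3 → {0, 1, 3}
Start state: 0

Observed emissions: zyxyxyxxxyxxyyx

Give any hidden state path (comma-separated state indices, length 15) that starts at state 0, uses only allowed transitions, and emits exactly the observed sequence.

  0: obs=z cand={0} pick 0 [start]
  1: obs=y cand={1} pick 1 [0->1 ok]
  2: obs=x cand={2,3} pick 3 [1->3 ok]
  3: obs=y cand={1} pick 1 [3->1 ok]
  4: obs=x cand={2,3} pick 3 [1->3 ok]
  5: obs=y cand={1} pick 1 [3->1 ok]
  6: obs=x cand={2,3} pick 2 [1->2 ok]
  7: obs=x cand={2,3} pick 3 [2->3 ok]
  8: obs=x cand={2,3} pick 3 [3->3 ok]
  9: obs=y cand={1} pick 1 [3->1 ok]
  10: obs=x cand={2,3} pick 2 [1->2 ok]
  11: obs=x cand={2,3} pick 3 [2->3 ok]
  12: obs=y cand={1} pick 1 [3->1 ok]
  13: obs=y cand={1} pick 1 [1->1 ok]
  14: obs=x cand={2,3} pick 2 [1->2 ok]

0,1,3,1,3,1,2,3,3,1,2,3,1,1,2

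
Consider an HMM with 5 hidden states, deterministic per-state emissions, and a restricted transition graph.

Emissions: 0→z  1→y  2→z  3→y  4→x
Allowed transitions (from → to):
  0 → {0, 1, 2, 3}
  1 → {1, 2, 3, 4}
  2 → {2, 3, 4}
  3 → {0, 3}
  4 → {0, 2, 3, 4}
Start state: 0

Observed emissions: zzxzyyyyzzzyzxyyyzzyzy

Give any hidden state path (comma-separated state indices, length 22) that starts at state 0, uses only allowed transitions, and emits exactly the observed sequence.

0,2,4,2,3,3,3,3,0,0,0,1,2,4,3,3,3,0,2,3,0,1

  t0 'z' -> {0,2}, take 0 (start)
  t1 'z' -> {0,2}, take 2 (0->2 ok)
  t2 'x' -> {4}, take 4 (2->4 ok)
  t3 'z' -> {0,2}, take 2 (4->2 ok)
  t4 'y' -> {1,3}, take 3 (2->3 ok)
  t5 'y' -> {1,3}, take 3 (3->3 ok)
  t6 'y' -> {1,3}, take 3 (3->3 ok)
  t7 'y' -> {1,3}, take 3 (3->3 ok)
  t8 'z' -> {0,2}, take 0 (3->0 ok)
  t9 'z' -> {0,2}, take 0 (0->0 ok)
  t10 'z' -> {0,2}, take 0 (0->0 ok)
  t11 'y' -> {1,3}, take 1 (0->1 ok)
  t12 'z' -> {0,2}, take 2 (1->2 ok)
  t13 'x' -> {4}, take 4 (2->4 ok)
  t14 'y' -> {1,3}, take 3 (4->3 ok)
  t15 'y' -> {1,3}, take 3 (3->3 ok)
  t16 'y' -> {1,3}, take 3 (3->3 ok)
  t17 'z' -> {0,2}, take 0 (3->0 ok)
  t18 'z' -> {0,2}, take 2 (0->2 ok)
  t19 'y' -> {1,3}, take 3 (2->3 ok)
  t20 'z' -> {0,2}, take 0 (3->0 ok)
  t21 'y' -> {1,3}, take 1 (0->1 ok)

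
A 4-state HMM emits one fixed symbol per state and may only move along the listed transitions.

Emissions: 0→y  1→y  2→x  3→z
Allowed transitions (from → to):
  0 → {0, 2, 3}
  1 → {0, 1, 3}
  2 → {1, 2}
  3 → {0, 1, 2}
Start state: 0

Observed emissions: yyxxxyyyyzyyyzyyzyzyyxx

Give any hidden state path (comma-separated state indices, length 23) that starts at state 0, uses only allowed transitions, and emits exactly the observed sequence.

  [0] y  {0,1}  => 0  start
  [1] y  {0,1}  => 0  0->0 ok
  [2] x  {2}  => 2  0->2 ok
  [3] x  {2}  => 2  2->2 ok
  [4] x  {2}  => 2  2->2 ok
  [5] y  {0,1}  => 1  2->1 ok
  [6] y  {0,1}  => 1  1->1 ok
  [7] y  {0,1}  => 0  1->0 ok
  [8] y  {0,1}  => 0  0->0 ok
  [9] z  {3}  => 3  0->3 ok
  [10] y  {0,1}  => 1  3->1 ok
  [11] y  {0,1}  => 0  1->0 ok
  [12] y  {0,1}  => 0  0->0 ok
  [13] z  {3}  => 3  0->3 ok
  [14] y  {0,1}  => 1  3->1 ok
  [15] y  {0,1}  => 1  1->1 ok
  [16] z  {3}  => 3  1->3 ok
  [17] y  {0,1}  => 1  3->1 ok
  [18] z  {3}  => 3  1->3 ok
  [19] y  {0,1}  => 1  3->1 ok
  [20] y  {0,1}  => 0  1->0 ok
  [21] x  {2}  => 2  0->2 ok
  [22] x  {2}  => 2  2->2 ok

0,0,2,2,2,1,1,0,0,3,1,0,0,3,1,1,3,1,3,1,0,2,2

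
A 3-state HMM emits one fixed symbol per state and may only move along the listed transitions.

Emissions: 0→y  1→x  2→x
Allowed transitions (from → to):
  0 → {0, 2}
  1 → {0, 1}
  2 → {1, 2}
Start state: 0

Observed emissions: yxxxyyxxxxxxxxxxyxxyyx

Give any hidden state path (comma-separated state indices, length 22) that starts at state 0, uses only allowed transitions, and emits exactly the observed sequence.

0,2,2,1,0,0,2,2,2,2,1,1,1,1,1,1,0,2,1,0,0,2

  t0 'y' -> {0}, take 0 (start)
  t1 'x' -> {1,2}, take 2 (0->2 ok)
  t2 'x' -> {1,2}, take 2 (2->2 ok)
  t3 'x' -> {1,2}, take 1 (2->1 ok)
  t4 'y' -> {0}, take 0 (1->0 ok)
  t5 'y' -> {0}, take 0 (0->0 ok)
  t6 'x' -> {1,2}, take 2 (0->2 ok)
  t7 'x' -> {1,2}, take 2 (2->2 ok)
  t8 'x' -> {1,2}, take 2 (2->2 ok)
  t9 'x' -> {1,2}, take 2 (2->2 ok)
  t10 'x' -> {1,2}, take 1 (2->1 ok)
  t11 'x' -> {1,2}, take 1 (1->1 ok)
  t12 'x' -> {1,2}, take 1 (1->1 ok)
  t13 'x' -> {1,2}, take 1 (1->1 ok)
  t14 'x' -> {1,2}, take 1 (1->1 ok)
  t15 'x' -> {1,2}, take 1 (1->1 ok)
  t16 'y' -> {0}, take 0 (1->0 ok)
  t17 'x' -> {1,2}, take 2 (0->2 ok)
  t18 'x' -> {1,2}, take 1 (2->1 ok)
  t19 'y' -> {0}, take 0 (1->0 ok)
  t20 'y' -> {0}, take 0 (0->0 ok)
  t21 'x' -> {1,2}, take 2 (0->2 ok)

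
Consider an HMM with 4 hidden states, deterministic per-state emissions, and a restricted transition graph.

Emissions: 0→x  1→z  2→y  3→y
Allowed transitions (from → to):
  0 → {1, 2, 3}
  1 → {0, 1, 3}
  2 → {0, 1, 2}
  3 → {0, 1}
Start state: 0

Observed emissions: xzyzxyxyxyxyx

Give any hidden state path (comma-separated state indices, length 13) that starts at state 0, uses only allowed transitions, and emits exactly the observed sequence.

  0: obs=x cand={0} pick 0 [start]
  1: obs=z cand={1} pick 1 [0->1 ok]
  2: obs=y cand={2,3} pick 3 [1->3 ok]
  3: obs=z cand={1} pick 1 [3->1 ok]
  4: obs=x cand={0} pick 0 [1->0 ok]
  5: obs=y cand={2,3} pick 3 [0->3 ok]
  6: obs=x cand={0} pick 0 [3->0 ok]
  7: obs=y cand={2,3} pick 2 [0->2 ok]
  8: obs=x cand={0} pick 0 [2->0 ok]
  9: obs=y cand={2,3} pick 2 [0->2 ok]
  10: obs=x cand={0} pick 0 [2->0 ok]
  11: obs=y cand={2,3} pick 3 [0->3 ok]
  12: obs=x cand={0} pick 0 [3->0 ok]

0,1,3,1,0,3,0,2,0,2,0,3,0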